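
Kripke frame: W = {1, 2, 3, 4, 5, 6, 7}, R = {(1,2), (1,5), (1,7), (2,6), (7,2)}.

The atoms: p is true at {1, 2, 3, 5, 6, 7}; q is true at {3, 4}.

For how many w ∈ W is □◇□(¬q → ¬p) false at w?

1: successors {2, 5, 7}; ◇□(¬q → ¬p) there: 2:T, 5:F, 7:F. ✗
2: successors {6}; ◇□(¬q → ¬p) there: 6:F. ✗
3: no successors, so □◇□(¬q → ¬p) holds vacuously. ✓
4: no successors, so □◇□(¬q → ¬p) holds vacuously. ✓
5: no successors, so □◇□(¬q → ¬p) holds vacuously. ✓
6: no successors, so □◇□(¬q → ¬p) holds vacuously. ✓
7: successors {2}; ◇□(¬q → ¬p) there: 2:T. ✓
Satisfying worlds: {3, 4, 5, 6, 7}.
So □◇□(¬q → ¬p) fails at the other 2 worlds.

2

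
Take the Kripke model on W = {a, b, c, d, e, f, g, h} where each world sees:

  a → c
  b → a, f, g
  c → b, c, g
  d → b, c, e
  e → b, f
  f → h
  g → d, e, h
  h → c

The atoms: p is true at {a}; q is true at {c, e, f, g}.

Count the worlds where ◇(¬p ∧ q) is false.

a: successors {c}; ¬p ∧ q there: c:T. ✓
b: successors {a, f, g}; ¬p ∧ q there: a:F, f:T, g:T. ✓
c: successors {b, c, g}; ¬p ∧ q there: b:F, c:T, g:T. ✓
d: successors {b, c, e}; ¬p ∧ q there: b:F, c:T, e:T. ✓
e: successors {b, f}; ¬p ∧ q there: b:F, f:T. ✓
f: successors {h}; ¬p ∧ q there: h:F. ✗
g: successors {d, e, h}; ¬p ∧ q there: d:F, e:T, h:F. ✓
h: successors {c}; ¬p ∧ q there: c:T. ✓
Satisfying worlds: {a, b, c, d, e, g, h}.
So ◇(¬p ∧ q) fails at the other 1 world.

1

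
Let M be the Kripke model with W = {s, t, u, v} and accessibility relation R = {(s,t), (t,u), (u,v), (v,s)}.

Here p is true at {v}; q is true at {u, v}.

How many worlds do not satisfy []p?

s: successors {t}; p there: t:F. ✗
t: successors {u}; p there: u:F. ✗
u: successors {v}; p there: v:T. ✓
v: successors {s}; p there: s:F. ✗
Satisfying worlds: {u}.
So []p fails at the other 3 worlds.

3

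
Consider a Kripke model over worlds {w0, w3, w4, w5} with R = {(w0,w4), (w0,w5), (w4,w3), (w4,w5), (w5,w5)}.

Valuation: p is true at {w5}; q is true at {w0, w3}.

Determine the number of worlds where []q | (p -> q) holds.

w0: []q is F, p -> q is T. ✓
w3: []q is T, p -> q is T. ✓
w4: []q is F, p -> q is T. ✓
w5: []q is F, p -> q is F. ✗
Satisfying worlds: {w0, w3, w4}.

3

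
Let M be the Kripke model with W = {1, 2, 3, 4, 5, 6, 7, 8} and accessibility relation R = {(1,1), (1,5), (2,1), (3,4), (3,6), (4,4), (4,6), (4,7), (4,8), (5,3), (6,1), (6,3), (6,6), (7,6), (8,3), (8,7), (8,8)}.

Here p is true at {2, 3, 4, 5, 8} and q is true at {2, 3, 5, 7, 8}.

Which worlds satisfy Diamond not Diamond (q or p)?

{4, 8}

1: successors {1, 5}; not Diamond (q or p) there: 1:F, 5:F. ✗
2: successors {1}; not Diamond (q or p) there: 1:F. ✗
3: successors {4, 6}; not Diamond (q or p) there: 4:F, 6:F. ✗
4: successors {4, 6, 7, 8}; not Diamond (q or p) there: 4:F, 6:F, 7:T, 8:F. ✓
5: successors {3}; not Diamond (q or p) there: 3:F. ✗
6: successors {1, 3, 6}; not Diamond (q or p) there: 1:F, 3:F, 6:F. ✗
7: successors {6}; not Diamond (q or p) there: 6:F. ✗
8: successors {3, 7, 8}; not Diamond (q or p) there: 3:F, 7:T, 8:F. ✓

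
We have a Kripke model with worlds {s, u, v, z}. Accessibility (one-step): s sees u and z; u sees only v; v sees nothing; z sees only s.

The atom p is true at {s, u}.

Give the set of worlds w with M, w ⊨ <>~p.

{s, u}

s: successors {u, z}; ~p there: u:F, z:T. ✓
u: successors {v}; ~p there: v:T. ✓
v: no successors, so <>~p fails. ✗
z: successors {s}; ~p there: s:F. ✗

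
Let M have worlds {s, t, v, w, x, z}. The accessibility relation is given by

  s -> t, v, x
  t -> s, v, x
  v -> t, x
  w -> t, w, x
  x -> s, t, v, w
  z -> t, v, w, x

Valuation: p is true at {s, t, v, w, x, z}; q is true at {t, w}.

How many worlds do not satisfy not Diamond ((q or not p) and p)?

5

s: Diamond ((q or not p) and p) is T. ✗
t: Diamond ((q or not p) and p) is F. ✓
v: Diamond ((q or not p) and p) is T. ✗
w: Diamond ((q or not p) and p) is T. ✗
x: Diamond ((q or not p) and p) is T. ✗
z: Diamond ((q or not p) and p) is T. ✗
Satisfying worlds: {t}.
So not Diamond ((q or not p) and p) fails at the other 5 worlds.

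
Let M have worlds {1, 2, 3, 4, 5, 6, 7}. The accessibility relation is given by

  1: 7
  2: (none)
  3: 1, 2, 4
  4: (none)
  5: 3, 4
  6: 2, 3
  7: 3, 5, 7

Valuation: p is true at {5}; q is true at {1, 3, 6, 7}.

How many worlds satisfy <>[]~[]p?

1: successors {7}; []~[]p there: 7:T. ✓
2: no successors, so <>[]~[]p fails. ✗
3: successors {1, 2, 4}; []~[]p there: 1:T, 2:T, 4:T. ✓
4: no successors, so <>[]~[]p fails. ✗
5: successors {3, 4}; []~[]p there: 3:F, 4:T. ✓
6: successors {2, 3}; []~[]p there: 2:T, 3:F. ✓
7: successors {3, 5, 7}; []~[]p there: 3:F, 5:F, 7:T. ✓
Satisfying worlds: {1, 3, 5, 6, 7}.

5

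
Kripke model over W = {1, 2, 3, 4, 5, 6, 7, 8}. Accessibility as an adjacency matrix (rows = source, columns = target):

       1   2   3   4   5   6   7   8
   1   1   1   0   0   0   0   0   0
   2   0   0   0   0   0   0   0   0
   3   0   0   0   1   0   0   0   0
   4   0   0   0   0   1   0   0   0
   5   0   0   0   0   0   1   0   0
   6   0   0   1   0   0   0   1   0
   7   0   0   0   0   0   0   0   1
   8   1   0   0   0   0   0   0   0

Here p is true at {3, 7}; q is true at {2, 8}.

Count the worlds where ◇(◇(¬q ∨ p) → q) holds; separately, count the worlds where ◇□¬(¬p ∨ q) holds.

3 and 2

For ◇(◇(¬q ∨ p) → q):
1: successors {1, 2}; ◇(¬q ∨ p) → q there: 1:F, 2:T. ✓
2: no successors, so ◇(◇(¬q ∨ p) → q) fails. ✗
3: successors {4}; ◇(¬q ∨ p) → q there: 4:F. ✗
4: successors {5}; ◇(¬q ∨ p) → q there: 5:F. ✗
5: successors {6}; ◇(¬q ∨ p) → q there: 6:F. ✗
6: successors {3, 7}; ◇(¬q ∨ p) → q there: 3:F, 7:T. ✓
7: successors {8}; ◇(¬q ∨ p) → q there: 8:T. ✓
8: successors {1}; ◇(¬q ∨ p) → q there: 1:F. ✗
— 3 worlds.
For ◇□¬(¬p ∨ q):
1: successors {1, 2}; □¬(¬p ∨ q) there: 1:F, 2:T. ✓
2: no successors, so ◇□¬(¬p ∨ q) fails. ✗
3: successors {4}; □¬(¬p ∨ q) there: 4:F. ✗
4: successors {5}; □¬(¬p ∨ q) there: 5:F. ✗
5: successors {6}; □¬(¬p ∨ q) there: 6:T. ✓
6: successors {3, 7}; □¬(¬p ∨ q) there: 3:F, 7:F. ✗
7: successors {8}; □¬(¬p ∨ q) there: 8:F. ✗
8: successors {1}; □¬(¬p ∨ q) there: 1:F. ✗
— 2 worlds.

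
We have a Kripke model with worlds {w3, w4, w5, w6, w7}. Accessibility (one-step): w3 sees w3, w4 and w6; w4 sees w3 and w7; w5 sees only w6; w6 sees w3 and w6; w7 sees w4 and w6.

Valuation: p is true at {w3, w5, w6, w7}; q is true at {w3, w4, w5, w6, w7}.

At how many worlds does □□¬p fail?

w3: successors {w3, w4, w6}; □¬p there: w3:F, w4:F, w6:F. ✗
w4: successors {w3, w7}; □¬p there: w3:F, w7:F. ✗
w5: successors {w6}; □¬p there: w6:F. ✗
w6: successors {w3, w6}; □¬p there: w3:F, w6:F. ✗
w7: successors {w4, w6}; □¬p there: w4:F, w6:F. ✗
Satisfying worlds: ∅.
So □□¬p fails at the other 5 worlds.

5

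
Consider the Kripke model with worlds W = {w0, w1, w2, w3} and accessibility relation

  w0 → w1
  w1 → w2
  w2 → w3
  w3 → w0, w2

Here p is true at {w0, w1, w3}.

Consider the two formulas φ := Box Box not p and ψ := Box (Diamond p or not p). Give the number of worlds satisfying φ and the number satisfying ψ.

1 and 3

For Box Box not p:
w0: successors {w1}; Box not p there: w1:T. ✓
w1: successors {w2}; Box not p there: w2:F. ✗
w2: successors {w3}; Box not p there: w3:F. ✗
w3: successors {w0, w2}; Box not p there: w0:F, w2:F. ✗
— 1 world.
For Box (Diamond p or not p):
w0: successors {w1}; Diamond p or not p there: w1:F. ✗
w1: successors {w2}; Diamond p or not p there: w2:T. ✓
w2: successors {w3}; Diamond p or not p there: w3:T. ✓
w3: successors {w0, w2}; Diamond p or not p there: w0:T, w2:T. ✓
— 3 worlds.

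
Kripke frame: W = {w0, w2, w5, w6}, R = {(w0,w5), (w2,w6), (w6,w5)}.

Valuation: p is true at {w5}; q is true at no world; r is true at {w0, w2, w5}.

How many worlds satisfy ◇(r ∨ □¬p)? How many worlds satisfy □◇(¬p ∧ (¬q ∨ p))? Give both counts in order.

For ◇(r ∨ □¬p):
w0: successors {w5}; r ∨ □¬p there: w5:T. ✓
w2: successors {w6}; r ∨ □¬p there: w6:F. ✗
w5: no successors, so ◇(r ∨ □¬p) fails. ✗
w6: successors {w5}; r ∨ □¬p there: w5:T. ✓
— 2 worlds.
For □◇(¬p ∧ (¬q ∨ p)):
w0: successors {w5}; ◇(¬p ∧ (¬q ∨ p)) there: w5:F. ✗
w2: successors {w6}; ◇(¬p ∧ (¬q ∨ p)) there: w6:F. ✗
w5: no successors, so □◇(¬p ∧ (¬q ∨ p)) holds vacuously. ✓
w6: successors {w5}; ◇(¬p ∧ (¬q ∨ p)) there: w5:F. ✗
— 1 world.

2 and 1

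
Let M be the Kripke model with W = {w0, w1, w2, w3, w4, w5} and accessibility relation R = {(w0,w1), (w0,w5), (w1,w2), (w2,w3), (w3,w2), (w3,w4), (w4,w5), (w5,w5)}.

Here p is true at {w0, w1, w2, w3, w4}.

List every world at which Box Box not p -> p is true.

w0: Box Box not p is F, p is T. ✓
w1: Box Box not p is F, p is T. ✓
w2: Box Box not p is F, p is T. ✓
w3: Box Box not p is F, p is T. ✓
w4: Box Box not p is T, p is T. ✓
w5: Box Box not p is T, p is F. ✗

{w0, w1, w2, w3, w4}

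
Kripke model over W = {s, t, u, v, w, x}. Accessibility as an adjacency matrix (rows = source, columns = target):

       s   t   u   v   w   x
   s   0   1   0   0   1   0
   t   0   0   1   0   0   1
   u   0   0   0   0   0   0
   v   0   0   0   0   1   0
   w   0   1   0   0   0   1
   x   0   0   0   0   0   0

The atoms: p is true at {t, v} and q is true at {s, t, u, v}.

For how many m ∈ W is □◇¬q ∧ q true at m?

3

s: □◇¬q is T, q is T. ✓
t: □◇¬q is F, q is T. ✗
u: □◇¬q is T, q is T. ✓
v: □◇¬q is T, q is T. ✓
w: □◇¬q is F, q is F. ✗
x: □◇¬q is T, q is F. ✗
Satisfying worlds: {s, u, v}.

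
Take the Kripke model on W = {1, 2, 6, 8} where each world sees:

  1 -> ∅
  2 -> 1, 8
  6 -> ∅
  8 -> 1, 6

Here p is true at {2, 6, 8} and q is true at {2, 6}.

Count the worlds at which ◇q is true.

1: no successors, so ◇q fails. ✗
2: successors {1, 8}; q there: 1:F, 8:F. ✗
6: no successors, so ◇q fails. ✗
8: successors {1, 6}; q there: 1:F, 6:T. ✓
Satisfying worlds: {8}.

1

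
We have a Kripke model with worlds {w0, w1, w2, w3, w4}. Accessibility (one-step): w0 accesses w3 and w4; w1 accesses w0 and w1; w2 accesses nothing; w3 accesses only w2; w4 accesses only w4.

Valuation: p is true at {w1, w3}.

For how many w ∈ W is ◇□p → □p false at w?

1

w0: ◇□p is F, □p is F. ✓
w1: ◇□p is F, □p is F. ✓
w2: ◇□p is F, □p is T. ✓
w3: ◇□p is T, □p is F. ✗
w4: ◇□p is F, □p is F. ✓
Satisfying worlds: {w0, w1, w2, w4}.
So ◇□p → □p fails at the other 1 world.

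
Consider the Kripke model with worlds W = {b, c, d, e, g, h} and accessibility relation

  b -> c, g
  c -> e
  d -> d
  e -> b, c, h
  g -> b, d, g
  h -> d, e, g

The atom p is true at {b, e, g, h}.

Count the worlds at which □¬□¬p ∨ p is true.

b: □¬□¬p is T, p is T. ✓
c: □¬□¬p is T, p is F. ✓
d: □¬□¬p is F, p is F. ✗
e: □¬□¬p is T, p is T. ✓
g: □¬□¬p is F, p is T. ✓
h: □¬□¬p is F, p is T. ✓
Satisfying worlds: {b, c, e, g, h}.

5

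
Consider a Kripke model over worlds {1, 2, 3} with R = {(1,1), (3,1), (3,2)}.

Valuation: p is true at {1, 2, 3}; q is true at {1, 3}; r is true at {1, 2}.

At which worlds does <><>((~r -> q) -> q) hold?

1: successors {1}; <>((~r -> q) -> q) there: 1:T. ✓
2: no successors, so <><>((~r -> q) -> q) fails. ✗
3: successors {1, 2}; <>((~r -> q) -> q) there: 1:T, 2:F. ✓

{1, 3}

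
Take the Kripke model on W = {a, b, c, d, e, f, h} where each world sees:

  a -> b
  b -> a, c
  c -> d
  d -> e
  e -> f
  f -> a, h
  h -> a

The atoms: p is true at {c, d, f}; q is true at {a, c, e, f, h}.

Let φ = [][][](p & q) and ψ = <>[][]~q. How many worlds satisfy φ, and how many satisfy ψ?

1 and 2

For [][][](p & q):
a: successors {b}; [][](p & q) there: b:F. ✗
b: successors {a, c}; [][](p & q) there: a:F, c:F. ✗
c: successors {d}; [][](p & q) there: d:T. ✓
d: successors {e}; [][](p & q) there: e:F. ✗
e: successors {f}; [][](p & q) there: f:F. ✗
f: successors {a, h}; [][](p & q) there: a:F, h:F. ✗
h: successors {a}; [][](p & q) there: a:F. ✗
— 1 world.
For <>[][]~q:
a: successors {b}; [][]~q there: b:T. ✓
b: successors {a, c}; [][]~q there: a:F, c:F. ✗
c: successors {d}; [][]~q there: d:F. ✗
d: successors {e}; [][]~q there: e:F. ✗
e: successors {f}; [][]~q there: f:F. ✗
f: successors {a, h}; [][]~q there: a:F, h:T. ✓
h: successors {a}; [][]~q there: a:F. ✗
— 2 worlds.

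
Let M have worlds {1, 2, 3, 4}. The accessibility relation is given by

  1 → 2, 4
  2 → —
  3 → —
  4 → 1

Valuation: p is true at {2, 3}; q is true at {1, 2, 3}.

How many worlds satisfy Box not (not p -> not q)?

3

1: successors {2, 4}; not (not p -> not q) there: 2:F, 4:F. ✗
2: no successors, so Box not (not p -> not q) holds vacuously. ✓
3: no successors, so Box not (not p -> not q) holds vacuously. ✓
4: successors {1}; not (not p -> not q) there: 1:T. ✓
Satisfying worlds: {2, 3, 4}.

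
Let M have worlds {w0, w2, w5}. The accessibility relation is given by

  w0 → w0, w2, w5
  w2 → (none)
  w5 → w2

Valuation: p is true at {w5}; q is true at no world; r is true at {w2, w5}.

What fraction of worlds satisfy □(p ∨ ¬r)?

w0: successors {w0, w2, w5}; p ∨ ¬r there: w0:T, w2:F, w5:T. ✗
w2: no successors, so □(p ∨ ¬r) holds vacuously. ✓
w5: successors {w2}; p ∨ ¬r there: w2:F. ✗
That's 1 of 3 worlds, so 1/3.

1/3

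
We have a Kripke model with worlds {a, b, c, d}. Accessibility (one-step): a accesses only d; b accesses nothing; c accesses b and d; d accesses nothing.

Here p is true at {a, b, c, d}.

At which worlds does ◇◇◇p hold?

a: successors {d}; ◇◇p there: d:F. ✗
b: no successors, so ◇◇◇p fails. ✗
c: successors {b, d}; ◇◇p there: b:F, d:F. ✗
d: no successors, so ◇◇◇p fails. ✗

∅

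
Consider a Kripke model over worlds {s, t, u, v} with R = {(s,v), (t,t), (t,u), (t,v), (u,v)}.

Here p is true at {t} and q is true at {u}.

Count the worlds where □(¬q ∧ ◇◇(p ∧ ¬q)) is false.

3

s: successors {v}; ¬q ∧ ◇◇(p ∧ ¬q) there: v:F. ✗
t: successors {t, u, v}; ¬q ∧ ◇◇(p ∧ ¬q) there: t:T, u:F, v:F. ✗
u: successors {v}; ¬q ∧ ◇◇(p ∧ ¬q) there: v:F. ✗
v: no successors, so □(¬q ∧ ◇◇(p ∧ ¬q)) holds vacuously. ✓
Satisfying worlds: {v}.
So □(¬q ∧ ◇◇(p ∧ ¬q)) fails at the other 3 worlds.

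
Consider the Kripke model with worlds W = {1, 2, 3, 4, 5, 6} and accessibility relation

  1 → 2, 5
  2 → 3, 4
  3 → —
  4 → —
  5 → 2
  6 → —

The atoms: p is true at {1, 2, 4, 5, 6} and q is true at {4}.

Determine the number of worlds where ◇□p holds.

2

1: successors {2, 5}; □p there: 2:F, 5:T. ✓
2: successors {3, 4}; □p there: 3:T, 4:T. ✓
3: no successors, so ◇□p fails. ✗
4: no successors, so ◇□p fails. ✗
5: successors {2}; □p there: 2:F. ✗
6: no successors, so ◇□p fails. ✗
Satisfying worlds: {1, 2}.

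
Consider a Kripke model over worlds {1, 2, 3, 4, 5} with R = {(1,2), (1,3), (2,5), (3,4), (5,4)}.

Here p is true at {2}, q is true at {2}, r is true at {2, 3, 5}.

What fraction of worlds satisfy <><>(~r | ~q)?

1: successors {2, 3}; <>(~r | ~q) there: 2:T, 3:T. ✓
2: successors {5}; <>(~r | ~q) there: 5:T. ✓
3: successors {4}; <>(~r | ~q) there: 4:F. ✗
4: no successors, so <><>(~r | ~q) fails. ✗
5: successors {4}; <>(~r | ~q) there: 4:F. ✗
That's 2 of 5 worlds, so 2/5.

2/5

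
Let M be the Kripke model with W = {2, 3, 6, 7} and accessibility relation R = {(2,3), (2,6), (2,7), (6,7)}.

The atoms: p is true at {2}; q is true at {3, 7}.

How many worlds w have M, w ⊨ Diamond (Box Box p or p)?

2: successors {3, 6, 7}; Box Box p or p there: 3:T, 6:T, 7:T. ✓
3: no successors, so Diamond (Box Box p or p) fails. ✗
6: successors {7}; Box Box p or p there: 7:T. ✓
7: no successors, so Diamond (Box Box p or p) fails. ✗
Satisfying worlds: {2, 6}.

2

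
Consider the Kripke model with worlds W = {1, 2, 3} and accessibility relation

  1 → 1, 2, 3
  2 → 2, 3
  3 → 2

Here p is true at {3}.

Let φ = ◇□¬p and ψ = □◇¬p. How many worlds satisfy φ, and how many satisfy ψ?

2 and 3

For ◇□¬p:
1: successors {1, 2, 3}; □¬p there: 1:F, 2:F, 3:T. ✓
2: successors {2, 3}; □¬p there: 2:F, 3:T. ✓
3: successors {2}; □¬p there: 2:F. ✗
— 2 worlds.
For □◇¬p:
1: successors {1, 2, 3}; ◇¬p there: 1:T, 2:T, 3:T. ✓
2: successors {2, 3}; ◇¬p there: 2:T, 3:T. ✓
3: successors {2}; ◇¬p there: 2:T. ✓
— 3 worlds.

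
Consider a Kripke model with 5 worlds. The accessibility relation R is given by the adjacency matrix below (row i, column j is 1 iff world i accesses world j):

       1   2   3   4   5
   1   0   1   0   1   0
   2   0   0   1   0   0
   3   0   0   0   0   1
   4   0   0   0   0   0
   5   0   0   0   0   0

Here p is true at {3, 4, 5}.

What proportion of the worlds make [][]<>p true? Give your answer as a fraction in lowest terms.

4/5

1: successors {2, 4}; []<>p there: 2:T, 4:T. ✓
2: successors {3}; []<>p there: 3:F. ✗
3: successors {5}; []<>p there: 5:T. ✓
4: no successors, so [][]<>p holds vacuously. ✓
5: no successors, so [][]<>p holds vacuously. ✓
That's 4 of 5 worlds, so 4/5.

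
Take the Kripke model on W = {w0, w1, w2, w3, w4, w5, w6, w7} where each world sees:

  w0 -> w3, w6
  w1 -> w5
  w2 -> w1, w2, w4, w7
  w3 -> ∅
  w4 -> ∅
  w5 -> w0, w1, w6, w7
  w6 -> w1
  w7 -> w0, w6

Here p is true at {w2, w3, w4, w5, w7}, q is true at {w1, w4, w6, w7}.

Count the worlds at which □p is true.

3

w0: successors {w3, w6}; p there: w3:T, w6:F. ✗
w1: successors {w5}; p there: w5:T. ✓
w2: successors {w1, w2, w4, w7}; p there: w1:F, w2:T, w4:T, w7:T. ✗
w3: no successors, so □p holds vacuously. ✓
w4: no successors, so □p holds vacuously. ✓
w5: successors {w0, w1, w6, w7}; p there: w0:F, w1:F, w6:F, w7:T. ✗
w6: successors {w1}; p there: w1:F. ✗
w7: successors {w0, w6}; p there: w0:F, w6:F. ✗
Satisfying worlds: {w1, w3, w4}.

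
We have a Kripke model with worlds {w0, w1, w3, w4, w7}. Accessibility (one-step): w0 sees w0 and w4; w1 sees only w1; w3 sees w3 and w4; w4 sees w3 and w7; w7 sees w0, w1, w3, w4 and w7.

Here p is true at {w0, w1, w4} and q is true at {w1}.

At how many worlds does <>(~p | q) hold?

w0: successors {w0, w4}; ~p | q there: w0:F, w4:F. ✗
w1: successors {w1}; ~p | q there: w1:T. ✓
w3: successors {w3, w4}; ~p | q there: w3:T, w4:F. ✓
w4: successors {w3, w7}; ~p | q there: w3:T, w7:T. ✓
w7: successors {w0, w1, w3, w4, w7}; ~p | q there: w0:F, w1:T, w3:T, w4:F, w7:T. ✓
Satisfying worlds: {w1, w3, w4, w7}.

4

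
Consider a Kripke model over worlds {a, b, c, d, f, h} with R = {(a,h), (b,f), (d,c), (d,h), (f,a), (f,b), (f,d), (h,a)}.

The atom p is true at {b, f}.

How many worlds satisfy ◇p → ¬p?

a: ◇p is F, ¬p is T. ✓
b: ◇p is T, ¬p is F. ✗
c: ◇p is F, ¬p is T. ✓
d: ◇p is F, ¬p is T. ✓
f: ◇p is T, ¬p is F. ✗
h: ◇p is F, ¬p is T. ✓
Satisfying worlds: {a, c, d, h}.

4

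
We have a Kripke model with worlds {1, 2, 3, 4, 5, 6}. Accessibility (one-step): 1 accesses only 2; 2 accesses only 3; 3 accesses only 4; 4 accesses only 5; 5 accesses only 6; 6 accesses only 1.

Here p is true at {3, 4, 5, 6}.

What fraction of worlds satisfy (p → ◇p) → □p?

5/6

1: p → ◇p is T, □p is F. ✗
2: p → ◇p is T, □p is T. ✓
3: p → ◇p is T, □p is T. ✓
4: p → ◇p is T, □p is T. ✓
5: p → ◇p is T, □p is T. ✓
6: p → ◇p is F, □p is F. ✓
That's 5 of 6 worlds, so 5/6.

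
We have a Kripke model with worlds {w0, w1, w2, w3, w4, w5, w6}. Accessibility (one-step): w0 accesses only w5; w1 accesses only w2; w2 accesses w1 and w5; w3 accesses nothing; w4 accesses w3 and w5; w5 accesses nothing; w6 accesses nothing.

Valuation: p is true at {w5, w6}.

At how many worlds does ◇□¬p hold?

w0: successors {w5}; □¬p there: w5:T. ✓
w1: successors {w2}; □¬p there: w2:F. ✗
w2: successors {w1, w5}; □¬p there: w1:T, w5:T. ✓
w3: no successors, so ◇□¬p fails. ✗
w4: successors {w3, w5}; □¬p there: w3:T, w5:T. ✓
w5: no successors, so ◇□¬p fails. ✗
w6: no successors, so ◇□¬p fails. ✗
Satisfying worlds: {w0, w2, w4}.

3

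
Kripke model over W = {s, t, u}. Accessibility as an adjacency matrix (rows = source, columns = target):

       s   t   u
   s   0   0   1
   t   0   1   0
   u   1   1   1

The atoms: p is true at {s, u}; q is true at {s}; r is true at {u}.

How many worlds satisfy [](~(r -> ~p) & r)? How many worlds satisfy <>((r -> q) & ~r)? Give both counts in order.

For [](~(r -> ~p) & r):
s: successors {u}; ~(r -> ~p) & r there: u:T. ✓
t: successors {t}; ~(r -> ~p) & r there: t:F. ✗
u: successors {s, t, u}; ~(r -> ~p) & r there: s:F, t:F, u:T. ✗
— 1 world.
For <>((r -> q) & ~r):
s: successors {u}; (r -> q) & ~r there: u:F. ✗
t: successors {t}; (r -> q) & ~r there: t:T. ✓
u: successors {s, t, u}; (r -> q) & ~r there: s:T, t:T, u:F. ✓
— 2 worlds.

1 and 2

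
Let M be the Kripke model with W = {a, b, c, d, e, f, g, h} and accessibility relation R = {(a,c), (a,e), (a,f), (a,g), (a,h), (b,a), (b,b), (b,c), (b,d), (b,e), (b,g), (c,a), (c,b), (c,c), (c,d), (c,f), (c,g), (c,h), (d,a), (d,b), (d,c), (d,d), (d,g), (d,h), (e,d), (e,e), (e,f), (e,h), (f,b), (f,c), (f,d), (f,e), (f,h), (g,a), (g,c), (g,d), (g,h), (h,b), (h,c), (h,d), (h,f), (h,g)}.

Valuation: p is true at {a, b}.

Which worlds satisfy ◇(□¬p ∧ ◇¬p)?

a: successors {c, e, f, g, h}; □¬p ∧ ◇¬p there: c:F, e:T, f:F, g:F, h:F. ✓
b: successors {a, b, c, d, e, g}; □¬p ∧ ◇¬p there: a:T, b:F, c:F, d:F, e:T, g:F. ✓
c: successors {a, b, c, d, f, g, h}; □¬p ∧ ◇¬p there: a:T, b:F, c:F, d:F, f:F, g:F, h:F. ✓
d: successors {a, b, c, d, g, h}; □¬p ∧ ◇¬p there: a:T, b:F, c:F, d:F, g:F, h:F. ✓
e: successors {d, e, f, h}; □¬p ∧ ◇¬p there: d:F, e:T, f:F, h:F. ✓
f: successors {b, c, d, e, h}; □¬p ∧ ◇¬p there: b:F, c:F, d:F, e:T, h:F. ✓
g: successors {a, c, d, h}; □¬p ∧ ◇¬p there: a:T, c:F, d:F, h:F. ✓
h: successors {b, c, d, f, g}; □¬p ∧ ◇¬p there: b:F, c:F, d:F, f:F, g:F. ✗

{a, b, c, d, e, f, g}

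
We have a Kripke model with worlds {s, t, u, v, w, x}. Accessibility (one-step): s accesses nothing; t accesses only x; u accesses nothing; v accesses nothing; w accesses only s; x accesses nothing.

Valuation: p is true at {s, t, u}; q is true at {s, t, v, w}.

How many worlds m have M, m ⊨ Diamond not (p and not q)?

2

s: no successors, so Diamond not (p and not q) fails. ✗
t: successors {x}; not (p and not q) there: x:T. ✓
u: no successors, so Diamond not (p and not q) fails. ✗
v: no successors, so Diamond not (p and not q) fails. ✗
w: successors {s}; not (p and not q) there: s:T. ✓
x: no successors, so Diamond not (p and not q) fails. ✗
Satisfying worlds: {t, w}.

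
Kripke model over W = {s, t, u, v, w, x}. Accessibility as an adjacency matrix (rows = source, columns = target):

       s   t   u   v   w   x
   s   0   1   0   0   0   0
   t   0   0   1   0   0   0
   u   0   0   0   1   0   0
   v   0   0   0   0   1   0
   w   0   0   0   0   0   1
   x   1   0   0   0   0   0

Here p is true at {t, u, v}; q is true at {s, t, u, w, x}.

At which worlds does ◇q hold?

{s, t, v, w, x}

s: successors {t}; q there: t:T. ✓
t: successors {u}; q there: u:T. ✓
u: successors {v}; q there: v:F. ✗
v: successors {w}; q there: w:T. ✓
w: successors {x}; q there: x:T. ✓
x: successors {s}; q there: s:T. ✓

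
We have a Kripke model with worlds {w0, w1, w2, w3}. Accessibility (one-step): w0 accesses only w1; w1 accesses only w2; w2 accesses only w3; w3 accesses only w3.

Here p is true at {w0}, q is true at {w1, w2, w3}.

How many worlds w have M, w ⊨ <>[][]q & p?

1

w0: <>[][]q is T, p is T. ✓
w1: <>[][]q is T, p is F. ✗
w2: <>[][]q is T, p is F. ✗
w3: <>[][]q is T, p is F. ✗
Satisfying worlds: {w0}.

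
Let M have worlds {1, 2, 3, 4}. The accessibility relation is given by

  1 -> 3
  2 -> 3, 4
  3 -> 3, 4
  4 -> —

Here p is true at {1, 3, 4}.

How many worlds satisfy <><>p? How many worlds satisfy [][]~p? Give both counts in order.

For <><>p:
1: successors {3}; <>p there: 3:T. ✓
2: successors {3, 4}; <>p there: 3:T, 4:F. ✓
3: successors {3, 4}; <>p there: 3:T, 4:F. ✓
4: no successors, so <><>p fails. ✗
— 3 worlds.
For [][]~p:
1: successors {3}; []~p there: 3:F. ✗
2: successors {3, 4}; []~p there: 3:F, 4:T. ✗
3: successors {3, 4}; []~p there: 3:F, 4:T. ✗
4: no successors, so [][]~p holds vacuously. ✓
— 1 world.

3 and 1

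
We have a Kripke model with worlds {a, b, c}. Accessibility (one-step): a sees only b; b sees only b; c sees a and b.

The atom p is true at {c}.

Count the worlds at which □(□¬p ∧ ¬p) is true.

3

a: successors {b}; □¬p ∧ ¬p there: b:T. ✓
b: successors {b}; □¬p ∧ ¬p there: b:T. ✓
c: successors {a, b}; □¬p ∧ ¬p there: a:T, b:T. ✓
Satisfying worlds: {a, b, c}.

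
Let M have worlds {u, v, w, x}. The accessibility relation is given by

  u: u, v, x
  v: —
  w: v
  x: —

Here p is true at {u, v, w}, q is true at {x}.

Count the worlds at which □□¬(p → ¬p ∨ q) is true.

u: successors {u, v, x}; □¬(p → ¬p ∨ q) there: u:F, v:T, x:T. ✗
v: no successors, so □□¬(p → ¬p ∨ q) holds vacuously. ✓
w: successors {v}; □¬(p → ¬p ∨ q) there: v:T. ✓
x: no successors, so □□¬(p → ¬p ∨ q) holds vacuously. ✓
Satisfying worlds: {v, w, x}.

3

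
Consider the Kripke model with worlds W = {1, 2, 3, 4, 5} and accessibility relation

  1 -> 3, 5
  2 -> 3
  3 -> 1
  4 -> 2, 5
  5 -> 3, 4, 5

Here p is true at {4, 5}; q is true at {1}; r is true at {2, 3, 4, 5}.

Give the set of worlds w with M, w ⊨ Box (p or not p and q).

{3}

1: successors {3, 5}; p or not p and q there: 3:F, 5:T. ✗
2: successors {3}; p or not p and q there: 3:F. ✗
3: successors {1}; p or not p and q there: 1:T. ✓
4: successors {2, 5}; p or not p and q there: 2:F, 5:T. ✗
5: successors {3, 4, 5}; p or not p and q there: 3:F, 4:T, 5:T. ✗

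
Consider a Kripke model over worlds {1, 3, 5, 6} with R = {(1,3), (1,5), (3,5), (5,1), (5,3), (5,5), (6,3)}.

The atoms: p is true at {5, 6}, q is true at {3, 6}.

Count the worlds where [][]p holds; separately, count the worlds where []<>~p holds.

1 and 1

For [][]p:
1: successors {3, 5}; []p there: 3:T, 5:F. ✗
3: successors {5}; []p there: 5:F. ✗
5: successors {1, 3, 5}; []p there: 1:F, 3:T, 5:F. ✗
6: successors {3}; []p there: 3:T. ✓
— 1 world.
For []<>~p:
1: successors {3, 5}; <>~p there: 3:F, 5:T. ✗
3: successors {5}; <>~p there: 5:T. ✓
5: successors {1, 3, 5}; <>~p there: 1:T, 3:F, 5:T. ✗
6: successors {3}; <>~p there: 3:F. ✗
— 1 world.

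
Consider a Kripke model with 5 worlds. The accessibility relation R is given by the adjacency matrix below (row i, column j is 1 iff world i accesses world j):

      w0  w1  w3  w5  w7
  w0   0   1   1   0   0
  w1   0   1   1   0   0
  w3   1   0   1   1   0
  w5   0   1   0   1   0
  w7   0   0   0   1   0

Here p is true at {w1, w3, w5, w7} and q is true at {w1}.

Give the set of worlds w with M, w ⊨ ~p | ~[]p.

{w0, w3}

w0: ~p is T, ~[]p is F. ✓
w1: ~p is F, ~[]p is F. ✗
w3: ~p is F, ~[]p is T. ✓
w5: ~p is F, ~[]p is F. ✗
w7: ~p is F, ~[]p is F. ✗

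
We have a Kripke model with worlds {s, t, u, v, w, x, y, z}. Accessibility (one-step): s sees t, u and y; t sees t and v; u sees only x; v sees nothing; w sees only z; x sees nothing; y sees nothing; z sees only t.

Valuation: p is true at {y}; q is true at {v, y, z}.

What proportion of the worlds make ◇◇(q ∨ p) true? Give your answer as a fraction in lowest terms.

3/8

s: successors {t, u, y}; ◇(q ∨ p) there: t:T, u:F, y:F. ✓
t: successors {t, v}; ◇(q ∨ p) there: t:T, v:F. ✓
u: successors {x}; ◇(q ∨ p) there: x:F. ✗
v: no successors, so ◇◇(q ∨ p) fails. ✗
w: successors {z}; ◇(q ∨ p) there: z:F. ✗
x: no successors, so ◇◇(q ∨ p) fails. ✗
y: no successors, so ◇◇(q ∨ p) fails. ✗
z: successors {t}; ◇(q ∨ p) there: t:T. ✓
That's 3 of 8 worlds, so 3/8.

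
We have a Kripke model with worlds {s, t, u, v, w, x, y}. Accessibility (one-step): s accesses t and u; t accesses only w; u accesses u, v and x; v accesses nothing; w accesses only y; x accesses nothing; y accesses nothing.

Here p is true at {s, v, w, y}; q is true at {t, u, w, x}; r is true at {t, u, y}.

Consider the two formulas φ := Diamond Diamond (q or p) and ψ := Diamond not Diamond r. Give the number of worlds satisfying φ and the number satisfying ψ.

For Diamond Diamond (q or p):
s: successors {t, u}; Diamond (q or p) there: t:T, u:T. ✓
t: successors {w}; Diamond (q or p) there: w:T. ✓
u: successors {u, v, x}; Diamond (q or p) there: u:T, v:F, x:F. ✓
v: no successors, so Diamond Diamond (q or p) fails. ✗
w: successors {y}; Diamond (q or p) there: y:F. ✗
x: no successors, so Diamond Diamond (q or p) fails. ✗
y: no successors, so Diamond Diamond (q or p) fails. ✗
— 3 worlds.
For Diamond not Diamond r:
s: successors {t, u}; not Diamond r there: t:T, u:F. ✓
t: successors {w}; not Diamond r there: w:F. ✗
u: successors {u, v, x}; not Diamond r there: u:F, v:T, x:T. ✓
v: no successors, so Diamond not Diamond r fails. ✗
w: successors {y}; not Diamond r there: y:T. ✓
x: no successors, so Diamond not Diamond r fails. ✗
y: no successors, so Diamond not Diamond r fails. ✗
— 3 worlds.

3 and 3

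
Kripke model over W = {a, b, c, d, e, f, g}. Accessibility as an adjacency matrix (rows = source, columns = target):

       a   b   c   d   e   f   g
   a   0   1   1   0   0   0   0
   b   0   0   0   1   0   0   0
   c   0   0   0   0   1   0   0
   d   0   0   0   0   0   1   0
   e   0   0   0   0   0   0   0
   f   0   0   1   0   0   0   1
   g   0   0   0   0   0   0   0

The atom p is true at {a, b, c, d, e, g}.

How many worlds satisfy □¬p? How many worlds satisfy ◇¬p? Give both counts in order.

3 and 1

For □¬p:
a: successors {b, c}; ¬p there: b:F, c:F. ✗
b: successors {d}; ¬p there: d:F. ✗
c: successors {e}; ¬p there: e:F. ✗
d: successors {f}; ¬p there: f:T. ✓
e: no successors, so □¬p holds vacuously. ✓
f: successors {c, g}; ¬p there: c:F, g:F. ✗
g: no successors, so □¬p holds vacuously. ✓
— 3 worlds.
For ◇¬p:
a: successors {b, c}; ¬p there: b:F, c:F. ✗
b: successors {d}; ¬p there: d:F. ✗
c: successors {e}; ¬p there: e:F. ✗
d: successors {f}; ¬p there: f:T. ✓
e: no successors, so ◇¬p fails. ✗
f: successors {c, g}; ¬p there: c:F, g:F. ✗
g: no successors, so ◇¬p fails. ✗
— 1 world.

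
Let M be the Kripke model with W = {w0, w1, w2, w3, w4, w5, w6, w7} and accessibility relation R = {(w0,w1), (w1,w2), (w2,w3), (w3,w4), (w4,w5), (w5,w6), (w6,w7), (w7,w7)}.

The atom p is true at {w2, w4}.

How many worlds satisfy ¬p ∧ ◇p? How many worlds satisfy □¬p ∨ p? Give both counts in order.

For ¬p ∧ ◇p:
w0: ¬p is T, ◇p is F. ✗
w1: ¬p is T, ◇p is T. ✓
w2: ¬p is F, ◇p is F. ✗
w3: ¬p is T, ◇p is T. ✓
w4: ¬p is F, ◇p is F. ✗
w5: ¬p is T, ◇p is F. ✗
w6: ¬p is T, ◇p is F. ✗
w7: ¬p is T, ◇p is F. ✗
— 2 worlds.
For □¬p ∨ p:
w0: □¬p is T, p is F. ✓
w1: □¬p is F, p is F. ✗
w2: □¬p is T, p is T. ✓
w3: □¬p is F, p is F. ✗
w4: □¬p is T, p is T. ✓
w5: □¬p is T, p is F. ✓
w6: □¬p is T, p is F. ✓
w7: □¬p is T, p is F. ✓
— 6 worlds.

2 and 6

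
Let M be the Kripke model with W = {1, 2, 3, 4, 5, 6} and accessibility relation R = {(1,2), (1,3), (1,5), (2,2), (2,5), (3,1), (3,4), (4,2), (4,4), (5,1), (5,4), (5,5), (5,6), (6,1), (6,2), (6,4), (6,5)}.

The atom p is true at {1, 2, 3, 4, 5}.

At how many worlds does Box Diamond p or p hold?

6

1: Box Diamond p is T, p is T. ✓
2: Box Diamond p is T, p is T. ✓
3: Box Diamond p is T, p is T. ✓
4: Box Diamond p is T, p is T. ✓
5: Box Diamond p is T, p is T. ✓
6: Box Diamond p is T, p is F. ✓
Satisfying worlds: {1, 2, 3, 4, 5, 6}.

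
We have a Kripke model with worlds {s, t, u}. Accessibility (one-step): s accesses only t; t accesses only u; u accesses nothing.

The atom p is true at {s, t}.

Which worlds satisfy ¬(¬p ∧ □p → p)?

s: ¬p ∧ □p → p is T. ✗
t: ¬p ∧ □p → p is T. ✗
u: ¬p ∧ □p → p is F. ✓

{u}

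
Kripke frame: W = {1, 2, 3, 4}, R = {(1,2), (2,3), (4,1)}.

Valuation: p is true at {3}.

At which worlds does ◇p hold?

{2}

1: successors {2}; p there: 2:F. ✗
2: successors {3}; p there: 3:T. ✓
3: no successors, so ◇p fails. ✗
4: successors {1}; p there: 1:F. ✗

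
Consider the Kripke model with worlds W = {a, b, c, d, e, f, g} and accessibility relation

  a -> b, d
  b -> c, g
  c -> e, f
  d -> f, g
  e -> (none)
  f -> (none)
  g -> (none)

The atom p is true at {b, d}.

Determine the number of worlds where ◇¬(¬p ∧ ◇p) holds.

a: successors {b, d}; ¬(¬p ∧ ◇p) there: b:T, d:T. ✓
b: successors {c, g}; ¬(¬p ∧ ◇p) there: c:T, g:T. ✓
c: successors {e, f}; ¬(¬p ∧ ◇p) there: e:T, f:T. ✓
d: successors {f, g}; ¬(¬p ∧ ◇p) there: f:T, g:T. ✓
e: no successors, so ◇¬(¬p ∧ ◇p) fails. ✗
f: no successors, so ◇¬(¬p ∧ ◇p) fails. ✗
g: no successors, so ◇¬(¬p ∧ ◇p) fails. ✗
Satisfying worlds: {a, b, c, d}.

4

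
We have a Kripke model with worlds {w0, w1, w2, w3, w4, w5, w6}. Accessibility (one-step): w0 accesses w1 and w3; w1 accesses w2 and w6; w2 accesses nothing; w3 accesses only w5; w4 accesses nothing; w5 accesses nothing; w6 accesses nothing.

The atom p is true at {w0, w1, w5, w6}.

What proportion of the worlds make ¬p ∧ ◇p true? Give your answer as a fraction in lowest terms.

w0: ¬p is F, ◇p is T. ✗
w1: ¬p is F, ◇p is T. ✗
w2: ¬p is T, ◇p is F. ✗
w3: ¬p is T, ◇p is T. ✓
w4: ¬p is T, ◇p is F. ✗
w5: ¬p is F, ◇p is F. ✗
w6: ¬p is F, ◇p is F. ✗
That's 1 of 7 worlds, so 1/7.

1/7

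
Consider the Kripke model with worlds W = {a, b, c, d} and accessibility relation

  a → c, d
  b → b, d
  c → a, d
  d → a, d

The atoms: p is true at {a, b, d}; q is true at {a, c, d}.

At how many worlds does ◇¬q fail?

3

a: successors {c, d}; ¬q there: c:F, d:F. ✗
b: successors {b, d}; ¬q there: b:T, d:F. ✓
c: successors {a, d}; ¬q there: a:F, d:F. ✗
d: successors {a, d}; ¬q there: a:F, d:F. ✗
Satisfying worlds: {b}.
So ◇¬q fails at the other 3 worlds.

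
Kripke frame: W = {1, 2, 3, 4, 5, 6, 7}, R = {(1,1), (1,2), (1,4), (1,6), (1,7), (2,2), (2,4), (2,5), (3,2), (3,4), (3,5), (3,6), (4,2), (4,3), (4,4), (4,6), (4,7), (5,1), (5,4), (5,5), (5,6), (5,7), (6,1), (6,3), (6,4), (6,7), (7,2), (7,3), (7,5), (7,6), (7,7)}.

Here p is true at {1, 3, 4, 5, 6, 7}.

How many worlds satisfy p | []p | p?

1: p is T, []p | p is T. ✓
2: p is F, []p | p is F. ✗
3: p is T, []p | p is T. ✓
4: p is T, []p | p is T. ✓
5: p is T, []p | p is T. ✓
6: p is T, []p | p is T. ✓
7: p is T, []p | p is T. ✓
Satisfying worlds: {1, 3, 4, 5, 6, 7}.

6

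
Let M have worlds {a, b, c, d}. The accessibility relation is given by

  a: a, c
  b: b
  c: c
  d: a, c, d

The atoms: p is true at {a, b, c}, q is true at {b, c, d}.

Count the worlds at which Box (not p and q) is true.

0

a: successors {a, c}; not p and q there: a:F, c:F. ✗
b: successors {b}; not p and q there: b:F. ✗
c: successors {c}; not p and q there: c:F. ✗
d: successors {a, c, d}; not p and q there: a:F, c:F, d:T. ✗
Satisfying worlds: ∅.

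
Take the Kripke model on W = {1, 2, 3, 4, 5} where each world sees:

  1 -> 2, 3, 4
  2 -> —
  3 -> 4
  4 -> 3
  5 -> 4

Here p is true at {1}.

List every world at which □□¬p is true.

1: successors {2, 3, 4}; □¬p there: 2:T, 3:T, 4:T. ✓
2: no successors, so □□¬p holds vacuously. ✓
3: successors {4}; □¬p there: 4:T. ✓
4: successors {3}; □¬p there: 3:T. ✓
5: successors {4}; □¬p there: 4:T. ✓

{1, 2, 3, 4, 5}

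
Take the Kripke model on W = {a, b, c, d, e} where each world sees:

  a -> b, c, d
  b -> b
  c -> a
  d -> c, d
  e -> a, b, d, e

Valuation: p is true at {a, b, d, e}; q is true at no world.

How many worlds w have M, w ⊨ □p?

3

a: successors {b, c, d}; p there: b:T, c:F, d:T. ✗
b: successors {b}; p there: b:T. ✓
c: successors {a}; p there: a:T. ✓
d: successors {c, d}; p there: c:F, d:T. ✗
e: successors {a, b, d, e}; p there: a:T, b:T, d:T, e:T. ✓
Satisfying worlds: {b, c, e}.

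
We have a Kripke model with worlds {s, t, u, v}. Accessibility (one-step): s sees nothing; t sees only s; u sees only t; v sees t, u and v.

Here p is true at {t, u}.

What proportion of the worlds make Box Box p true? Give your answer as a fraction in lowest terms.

s: no successors, so Box Box p holds vacuously. ✓
t: successors {s}; Box p there: s:T. ✓
u: successors {t}; Box p there: t:F. ✗
v: successors {t, u, v}; Box p there: t:F, u:T, v:F. ✗
That's 2 of 4 worlds, so 2/4 = 1/2.

1/2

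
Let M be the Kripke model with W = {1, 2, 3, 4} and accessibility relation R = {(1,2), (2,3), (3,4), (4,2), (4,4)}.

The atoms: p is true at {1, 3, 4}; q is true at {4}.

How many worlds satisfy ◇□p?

3

1: successors {2}; □p there: 2:T. ✓
2: successors {3}; □p there: 3:T. ✓
3: successors {4}; □p there: 4:F. ✗
4: successors {2, 4}; □p there: 2:T, 4:F. ✓
Satisfying worlds: {1, 2, 4}.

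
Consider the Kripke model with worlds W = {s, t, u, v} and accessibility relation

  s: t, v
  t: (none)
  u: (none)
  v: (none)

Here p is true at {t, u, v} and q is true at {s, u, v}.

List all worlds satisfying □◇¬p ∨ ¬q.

{t, u, v}

s: □◇¬p is F, ¬q is F. ✗
t: □◇¬p is T, ¬q is T. ✓
u: □◇¬p is T, ¬q is F. ✓
v: □◇¬p is T, ¬q is F. ✓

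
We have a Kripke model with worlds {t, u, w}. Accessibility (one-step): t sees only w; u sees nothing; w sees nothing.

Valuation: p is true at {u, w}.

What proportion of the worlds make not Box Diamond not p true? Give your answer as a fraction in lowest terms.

t: Box Diamond not p is F. ✓
u: Box Diamond not p is T. ✗
w: Box Diamond not p is T. ✗
That's 1 of 3 worlds, so 1/3.

1/3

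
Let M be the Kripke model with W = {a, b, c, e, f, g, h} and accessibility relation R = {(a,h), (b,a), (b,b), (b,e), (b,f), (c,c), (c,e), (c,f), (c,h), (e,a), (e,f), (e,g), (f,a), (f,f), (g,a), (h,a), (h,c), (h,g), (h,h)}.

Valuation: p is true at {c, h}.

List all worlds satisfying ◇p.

{a, c, h}

a: successors {h}; p there: h:T. ✓
b: successors {a, b, e, f}; p there: a:F, b:F, e:F, f:F. ✗
c: successors {c, e, f, h}; p there: c:T, e:F, f:F, h:T. ✓
e: successors {a, f, g}; p there: a:F, f:F, g:F. ✗
f: successors {a, f}; p there: a:F, f:F. ✗
g: successors {a}; p there: a:F. ✗
h: successors {a, c, g, h}; p there: a:F, c:T, g:F, h:T. ✓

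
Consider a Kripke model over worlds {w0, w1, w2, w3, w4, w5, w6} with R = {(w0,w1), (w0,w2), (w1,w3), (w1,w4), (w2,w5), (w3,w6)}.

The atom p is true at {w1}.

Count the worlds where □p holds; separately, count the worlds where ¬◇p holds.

For □p:
w0: successors {w1, w2}; p there: w1:T, w2:F. ✗
w1: successors {w3, w4}; p there: w3:F, w4:F. ✗
w2: successors {w5}; p there: w5:F. ✗
w3: successors {w6}; p there: w6:F. ✗
w4: no successors, so □p holds vacuously. ✓
w5: no successors, so □p holds vacuously. ✓
w6: no successors, so □p holds vacuously. ✓
— 3 worlds.
For ¬◇p:
w0: ◇p is T. ✗
w1: ◇p is F. ✓
w2: ◇p is F. ✓
w3: ◇p is F. ✓
w4: ◇p is F. ✓
w5: ◇p is F. ✓
w6: ◇p is F. ✓
— 6 worlds.

3 and 6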